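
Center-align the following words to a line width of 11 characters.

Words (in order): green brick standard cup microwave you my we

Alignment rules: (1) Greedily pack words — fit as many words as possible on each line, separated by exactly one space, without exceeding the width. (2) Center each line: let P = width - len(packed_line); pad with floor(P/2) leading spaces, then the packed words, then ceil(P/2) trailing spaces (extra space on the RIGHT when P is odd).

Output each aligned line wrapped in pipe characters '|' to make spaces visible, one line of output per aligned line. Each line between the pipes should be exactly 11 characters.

Answer: |green brick|
| standard  |
|    cup    |
| microwave |
| you my we |

Derivation:
Line 1: ['green', 'brick'] (min_width=11, slack=0)
Line 2: ['standard'] (min_width=8, slack=3)
Line 3: ['cup'] (min_width=3, slack=8)
Line 4: ['microwave'] (min_width=9, slack=2)
Line 5: ['you', 'my', 'we'] (min_width=9, slack=2)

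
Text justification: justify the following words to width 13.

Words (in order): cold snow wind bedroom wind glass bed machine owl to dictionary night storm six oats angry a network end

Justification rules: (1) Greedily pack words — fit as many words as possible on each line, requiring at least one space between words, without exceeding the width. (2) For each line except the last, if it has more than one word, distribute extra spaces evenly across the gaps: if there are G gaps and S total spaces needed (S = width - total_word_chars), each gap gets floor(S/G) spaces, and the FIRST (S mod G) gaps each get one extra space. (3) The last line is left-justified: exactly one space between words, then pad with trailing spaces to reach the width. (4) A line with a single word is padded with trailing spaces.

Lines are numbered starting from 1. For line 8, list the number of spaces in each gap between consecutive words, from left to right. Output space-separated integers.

Line 1: ['cold', 'snow'] (min_width=9, slack=4)
Line 2: ['wind', 'bedroom'] (min_width=12, slack=1)
Line 3: ['wind', 'glass'] (min_width=10, slack=3)
Line 4: ['bed', 'machine'] (min_width=11, slack=2)
Line 5: ['owl', 'to'] (min_width=6, slack=7)
Line 6: ['dictionary'] (min_width=10, slack=3)
Line 7: ['night', 'storm'] (min_width=11, slack=2)
Line 8: ['six', 'oats'] (min_width=8, slack=5)
Line 9: ['angry', 'a'] (min_width=7, slack=6)
Line 10: ['network', 'end'] (min_width=11, slack=2)

Answer: 6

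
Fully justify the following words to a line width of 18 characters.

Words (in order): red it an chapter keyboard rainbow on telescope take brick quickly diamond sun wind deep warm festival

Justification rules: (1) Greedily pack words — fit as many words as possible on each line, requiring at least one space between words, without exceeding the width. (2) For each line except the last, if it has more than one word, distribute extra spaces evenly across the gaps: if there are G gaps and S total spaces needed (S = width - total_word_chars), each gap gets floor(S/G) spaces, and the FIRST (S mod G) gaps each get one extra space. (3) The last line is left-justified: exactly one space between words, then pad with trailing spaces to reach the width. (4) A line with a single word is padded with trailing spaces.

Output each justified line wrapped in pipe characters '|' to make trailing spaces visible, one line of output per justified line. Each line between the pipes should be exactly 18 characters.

Answer: |red  it an chapter|
|keyboard   rainbow|
|on  telescope take|
|brick      quickly|
|diamond  sun  wind|
|deep warm festival|

Derivation:
Line 1: ['red', 'it', 'an', 'chapter'] (min_width=17, slack=1)
Line 2: ['keyboard', 'rainbow'] (min_width=16, slack=2)
Line 3: ['on', 'telescope', 'take'] (min_width=17, slack=1)
Line 4: ['brick', 'quickly'] (min_width=13, slack=5)
Line 5: ['diamond', 'sun', 'wind'] (min_width=16, slack=2)
Line 6: ['deep', 'warm', 'festival'] (min_width=18, slack=0)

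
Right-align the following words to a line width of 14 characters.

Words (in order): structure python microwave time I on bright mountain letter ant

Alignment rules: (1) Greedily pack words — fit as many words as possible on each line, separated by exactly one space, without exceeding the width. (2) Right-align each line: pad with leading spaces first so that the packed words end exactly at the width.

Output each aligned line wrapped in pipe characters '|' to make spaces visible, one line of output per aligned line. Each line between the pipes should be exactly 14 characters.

Answer: |     structure|
|        python|
|microwave time|
|   I on bright|
|      mountain|
|    letter ant|

Derivation:
Line 1: ['structure'] (min_width=9, slack=5)
Line 2: ['python'] (min_width=6, slack=8)
Line 3: ['microwave', 'time'] (min_width=14, slack=0)
Line 4: ['I', 'on', 'bright'] (min_width=11, slack=3)
Line 5: ['mountain'] (min_width=8, slack=6)
Line 6: ['letter', 'ant'] (min_width=10, slack=4)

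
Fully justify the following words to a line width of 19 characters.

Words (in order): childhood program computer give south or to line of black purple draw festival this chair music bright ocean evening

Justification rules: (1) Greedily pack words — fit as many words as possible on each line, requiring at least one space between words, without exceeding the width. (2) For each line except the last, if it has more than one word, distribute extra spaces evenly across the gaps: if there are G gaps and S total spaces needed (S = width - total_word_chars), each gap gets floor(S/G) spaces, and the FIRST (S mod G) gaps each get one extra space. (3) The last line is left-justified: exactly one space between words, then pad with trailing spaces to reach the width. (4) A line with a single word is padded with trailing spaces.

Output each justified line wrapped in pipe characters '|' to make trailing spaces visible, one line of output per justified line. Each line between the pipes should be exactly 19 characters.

Line 1: ['childhood', 'program'] (min_width=17, slack=2)
Line 2: ['computer', 'give', 'south'] (min_width=19, slack=0)
Line 3: ['or', 'to', 'line', 'of', 'black'] (min_width=19, slack=0)
Line 4: ['purple', 'draw'] (min_width=11, slack=8)
Line 5: ['festival', 'this', 'chair'] (min_width=19, slack=0)
Line 6: ['music', 'bright', 'ocean'] (min_width=18, slack=1)
Line 7: ['evening'] (min_width=7, slack=12)

Answer: |childhood   program|
|computer give south|
|or to line of black|
|purple         draw|
|festival this chair|
|music  bright ocean|
|evening            |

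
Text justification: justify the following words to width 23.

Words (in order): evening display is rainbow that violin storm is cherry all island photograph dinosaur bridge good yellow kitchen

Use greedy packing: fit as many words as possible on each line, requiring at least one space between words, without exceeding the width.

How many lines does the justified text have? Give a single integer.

Answer: 6

Derivation:
Line 1: ['evening', 'display', 'is'] (min_width=18, slack=5)
Line 2: ['rainbow', 'that', 'violin'] (min_width=19, slack=4)
Line 3: ['storm', 'is', 'cherry', 'all'] (min_width=19, slack=4)
Line 4: ['island', 'photograph'] (min_width=17, slack=6)
Line 5: ['dinosaur', 'bridge', 'good'] (min_width=20, slack=3)
Line 6: ['yellow', 'kitchen'] (min_width=14, slack=9)
Total lines: 6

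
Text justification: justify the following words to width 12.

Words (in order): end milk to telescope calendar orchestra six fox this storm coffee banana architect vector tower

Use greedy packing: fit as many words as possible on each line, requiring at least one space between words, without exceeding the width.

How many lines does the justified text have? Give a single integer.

Line 1: ['end', 'milk', 'to'] (min_width=11, slack=1)
Line 2: ['telescope'] (min_width=9, slack=3)
Line 3: ['calendar'] (min_width=8, slack=4)
Line 4: ['orchestra'] (min_width=9, slack=3)
Line 5: ['six', 'fox', 'this'] (min_width=12, slack=0)
Line 6: ['storm', 'coffee'] (min_width=12, slack=0)
Line 7: ['banana'] (min_width=6, slack=6)
Line 8: ['architect'] (min_width=9, slack=3)
Line 9: ['vector', 'tower'] (min_width=12, slack=0)
Total lines: 9

Answer: 9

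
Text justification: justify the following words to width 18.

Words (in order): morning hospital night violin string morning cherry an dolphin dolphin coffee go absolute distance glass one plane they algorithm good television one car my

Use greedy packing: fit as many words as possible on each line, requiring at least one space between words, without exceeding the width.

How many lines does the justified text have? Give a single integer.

Line 1: ['morning', 'hospital'] (min_width=16, slack=2)
Line 2: ['night', 'violin'] (min_width=12, slack=6)
Line 3: ['string', 'morning'] (min_width=14, slack=4)
Line 4: ['cherry', 'an', 'dolphin'] (min_width=17, slack=1)
Line 5: ['dolphin', 'coffee', 'go'] (min_width=17, slack=1)
Line 6: ['absolute', 'distance'] (min_width=17, slack=1)
Line 7: ['glass', 'one', 'plane'] (min_width=15, slack=3)
Line 8: ['they', 'algorithm'] (min_width=14, slack=4)
Line 9: ['good', 'television'] (min_width=15, slack=3)
Line 10: ['one', 'car', 'my'] (min_width=10, slack=8)
Total lines: 10

Answer: 10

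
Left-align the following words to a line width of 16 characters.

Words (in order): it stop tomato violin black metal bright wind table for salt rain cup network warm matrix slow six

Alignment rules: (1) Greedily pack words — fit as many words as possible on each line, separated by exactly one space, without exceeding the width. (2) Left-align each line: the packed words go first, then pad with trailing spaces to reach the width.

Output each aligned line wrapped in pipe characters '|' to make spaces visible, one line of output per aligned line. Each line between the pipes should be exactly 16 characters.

Line 1: ['it', 'stop', 'tomato'] (min_width=14, slack=2)
Line 2: ['violin', 'black'] (min_width=12, slack=4)
Line 3: ['metal', 'bright'] (min_width=12, slack=4)
Line 4: ['wind', 'table', 'for'] (min_width=14, slack=2)
Line 5: ['salt', 'rain', 'cup'] (min_width=13, slack=3)
Line 6: ['network', 'warm'] (min_width=12, slack=4)
Line 7: ['matrix', 'slow', 'six'] (min_width=15, slack=1)

Answer: |it stop tomato  |
|violin black    |
|metal bright    |
|wind table for  |
|salt rain cup   |
|network warm    |
|matrix slow six |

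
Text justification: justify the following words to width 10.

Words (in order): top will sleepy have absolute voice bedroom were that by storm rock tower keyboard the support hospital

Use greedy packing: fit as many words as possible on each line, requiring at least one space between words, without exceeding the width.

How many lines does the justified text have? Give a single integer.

Line 1: ['top', 'will'] (min_width=8, slack=2)
Line 2: ['sleepy'] (min_width=6, slack=4)
Line 3: ['have'] (min_width=4, slack=6)
Line 4: ['absolute'] (min_width=8, slack=2)
Line 5: ['voice'] (min_width=5, slack=5)
Line 6: ['bedroom'] (min_width=7, slack=3)
Line 7: ['were', 'that'] (min_width=9, slack=1)
Line 8: ['by', 'storm'] (min_width=8, slack=2)
Line 9: ['rock', 'tower'] (min_width=10, slack=0)
Line 10: ['keyboard'] (min_width=8, slack=2)
Line 11: ['the'] (min_width=3, slack=7)
Line 12: ['support'] (min_width=7, slack=3)
Line 13: ['hospital'] (min_width=8, slack=2)
Total lines: 13

Answer: 13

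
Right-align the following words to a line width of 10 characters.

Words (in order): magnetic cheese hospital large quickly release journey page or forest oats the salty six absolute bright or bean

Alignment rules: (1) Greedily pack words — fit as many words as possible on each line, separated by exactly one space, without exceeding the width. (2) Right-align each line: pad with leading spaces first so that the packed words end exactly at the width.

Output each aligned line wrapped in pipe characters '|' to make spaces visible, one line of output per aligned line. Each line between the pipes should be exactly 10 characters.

Line 1: ['magnetic'] (min_width=8, slack=2)
Line 2: ['cheese'] (min_width=6, slack=4)
Line 3: ['hospital'] (min_width=8, slack=2)
Line 4: ['large'] (min_width=5, slack=5)
Line 5: ['quickly'] (min_width=7, slack=3)
Line 6: ['release'] (min_width=7, slack=3)
Line 7: ['journey'] (min_width=7, slack=3)
Line 8: ['page', 'or'] (min_width=7, slack=3)
Line 9: ['forest'] (min_width=6, slack=4)
Line 10: ['oats', 'the'] (min_width=8, slack=2)
Line 11: ['salty', 'six'] (min_width=9, slack=1)
Line 12: ['absolute'] (min_width=8, slack=2)
Line 13: ['bright', 'or'] (min_width=9, slack=1)
Line 14: ['bean'] (min_width=4, slack=6)

Answer: |  magnetic|
|    cheese|
|  hospital|
|     large|
|   quickly|
|   release|
|   journey|
|   page or|
|    forest|
|  oats the|
| salty six|
|  absolute|
| bright or|
|      bean|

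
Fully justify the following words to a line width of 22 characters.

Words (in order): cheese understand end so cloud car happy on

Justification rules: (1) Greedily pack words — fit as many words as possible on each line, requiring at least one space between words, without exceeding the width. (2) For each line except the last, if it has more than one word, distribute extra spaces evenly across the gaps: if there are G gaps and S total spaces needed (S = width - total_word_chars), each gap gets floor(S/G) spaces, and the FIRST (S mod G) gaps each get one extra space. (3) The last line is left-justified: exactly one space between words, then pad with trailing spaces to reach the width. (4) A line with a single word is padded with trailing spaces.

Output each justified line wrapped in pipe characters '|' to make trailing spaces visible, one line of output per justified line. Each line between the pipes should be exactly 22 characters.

Line 1: ['cheese', 'understand', 'end'] (min_width=21, slack=1)
Line 2: ['so', 'cloud', 'car', 'happy', 'on'] (min_width=21, slack=1)

Answer: |cheese  understand end|
|so cloud car happy on |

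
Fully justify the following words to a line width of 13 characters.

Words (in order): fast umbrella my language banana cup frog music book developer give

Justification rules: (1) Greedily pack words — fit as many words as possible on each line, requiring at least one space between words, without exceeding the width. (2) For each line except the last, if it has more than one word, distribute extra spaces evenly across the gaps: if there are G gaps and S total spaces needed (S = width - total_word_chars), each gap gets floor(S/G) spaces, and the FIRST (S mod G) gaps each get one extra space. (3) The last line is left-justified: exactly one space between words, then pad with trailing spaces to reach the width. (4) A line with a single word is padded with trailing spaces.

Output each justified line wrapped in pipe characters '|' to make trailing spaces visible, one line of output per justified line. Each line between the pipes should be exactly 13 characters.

Answer: |fast umbrella|
|my   language|
|banana    cup|
|frog    music|
|book         |
|developer    |
|give         |

Derivation:
Line 1: ['fast', 'umbrella'] (min_width=13, slack=0)
Line 2: ['my', 'language'] (min_width=11, slack=2)
Line 3: ['banana', 'cup'] (min_width=10, slack=3)
Line 4: ['frog', 'music'] (min_width=10, slack=3)
Line 5: ['book'] (min_width=4, slack=9)
Line 6: ['developer'] (min_width=9, slack=4)
Line 7: ['give'] (min_width=4, slack=9)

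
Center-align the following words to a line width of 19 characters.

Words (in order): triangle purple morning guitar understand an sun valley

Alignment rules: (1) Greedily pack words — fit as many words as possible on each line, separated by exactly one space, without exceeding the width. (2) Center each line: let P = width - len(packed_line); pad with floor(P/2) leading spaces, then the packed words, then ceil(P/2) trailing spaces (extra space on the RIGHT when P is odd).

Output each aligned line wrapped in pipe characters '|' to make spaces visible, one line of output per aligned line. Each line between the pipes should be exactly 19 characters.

Answer: |  triangle purple  |
|  morning guitar   |
| understand an sun |
|      valley       |

Derivation:
Line 1: ['triangle', 'purple'] (min_width=15, slack=4)
Line 2: ['morning', 'guitar'] (min_width=14, slack=5)
Line 3: ['understand', 'an', 'sun'] (min_width=17, slack=2)
Line 4: ['valley'] (min_width=6, slack=13)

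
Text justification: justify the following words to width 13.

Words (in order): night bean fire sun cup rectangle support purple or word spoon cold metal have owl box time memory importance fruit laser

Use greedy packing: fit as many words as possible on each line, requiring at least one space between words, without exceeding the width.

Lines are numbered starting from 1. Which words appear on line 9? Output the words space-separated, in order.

Line 1: ['night', 'bean'] (min_width=10, slack=3)
Line 2: ['fire', 'sun', 'cup'] (min_width=12, slack=1)
Line 3: ['rectangle'] (min_width=9, slack=4)
Line 4: ['support'] (min_width=7, slack=6)
Line 5: ['purple', 'or'] (min_width=9, slack=4)
Line 6: ['word', 'spoon'] (min_width=10, slack=3)
Line 7: ['cold', 'metal'] (min_width=10, slack=3)
Line 8: ['have', 'owl', 'box'] (min_width=12, slack=1)
Line 9: ['time', 'memory'] (min_width=11, slack=2)
Line 10: ['importance'] (min_width=10, slack=3)
Line 11: ['fruit', 'laser'] (min_width=11, slack=2)

Answer: time memory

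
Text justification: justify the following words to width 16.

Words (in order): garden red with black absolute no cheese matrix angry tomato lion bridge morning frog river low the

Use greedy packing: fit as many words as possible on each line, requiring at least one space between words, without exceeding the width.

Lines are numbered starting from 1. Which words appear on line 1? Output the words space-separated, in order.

Line 1: ['garden', 'red', 'with'] (min_width=15, slack=1)
Line 2: ['black', 'absolute'] (min_width=14, slack=2)
Line 3: ['no', 'cheese', 'matrix'] (min_width=16, slack=0)
Line 4: ['angry', 'tomato'] (min_width=12, slack=4)
Line 5: ['lion', 'bridge'] (min_width=11, slack=5)
Line 6: ['morning', 'frog'] (min_width=12, slack=4)
Line 7: ['river', 'low', 'the'] (min_width=13, slack=3)

Answer: garden red with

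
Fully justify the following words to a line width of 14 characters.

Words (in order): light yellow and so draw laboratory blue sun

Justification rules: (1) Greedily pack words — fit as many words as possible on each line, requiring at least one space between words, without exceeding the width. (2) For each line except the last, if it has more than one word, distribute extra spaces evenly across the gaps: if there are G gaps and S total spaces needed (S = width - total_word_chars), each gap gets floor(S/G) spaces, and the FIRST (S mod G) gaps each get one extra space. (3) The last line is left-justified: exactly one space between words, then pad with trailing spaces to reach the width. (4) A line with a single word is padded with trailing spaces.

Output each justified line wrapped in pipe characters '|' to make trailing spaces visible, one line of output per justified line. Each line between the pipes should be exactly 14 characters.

Line 1: ['light', 'yellow'] (min_width=12, slack=2)
Line 2: ['and', 'so', 'draw'] (min_width=11, slack=3)
Line 3: ['laboratory'] (min_width=10, slack=4)
Line 4: ['blue', 'sun'] (min_width=8, slack=6)

Answer: |light   yellow|
|and   so  draw|
|laboratory    |
|blue sun      |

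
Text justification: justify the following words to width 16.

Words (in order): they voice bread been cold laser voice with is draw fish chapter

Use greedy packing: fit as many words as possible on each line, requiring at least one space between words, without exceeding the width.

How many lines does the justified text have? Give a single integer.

Line 1: ['they', 'voice', 'bread'] (min_width=16, slack=0)
Line 2: ['been', 'cold', 'laser'] (min_width=15, slack=1)
Line 3: ['voice', 'with', 'is'] (min_width=13, slack=3)
Line 4: ['draw', 'fish'] (min_width=9, slack=7)
Line 5: ['chapter'] (min_width=7, slack=9)
Total lines: 5

Answer: 5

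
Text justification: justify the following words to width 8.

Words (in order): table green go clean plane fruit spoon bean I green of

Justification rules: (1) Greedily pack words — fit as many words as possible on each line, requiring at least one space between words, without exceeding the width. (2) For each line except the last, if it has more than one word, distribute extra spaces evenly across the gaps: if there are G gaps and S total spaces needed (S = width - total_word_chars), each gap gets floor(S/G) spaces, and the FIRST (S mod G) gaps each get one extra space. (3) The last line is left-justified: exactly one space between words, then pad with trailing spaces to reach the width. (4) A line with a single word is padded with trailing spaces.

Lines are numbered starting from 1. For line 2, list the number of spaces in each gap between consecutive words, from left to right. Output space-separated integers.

Line 1: ['table'] (min_width=5, slack=3)
Line 2: ['green', 'go'] (min_width=8, slack=0)
Line 3: ['clean'] (min_width=5, slack=3)
Line 4: ['plane'] (min_width=5, slack=3)
Line 5: ['fruit'] (min_width=5, slack=3)
Line 6: ['spoon'] (min_width=5, slack=3)
Line 7: ['bean', 'I'] (min_width=6, slack=2)
Line 8: ['green', 'of'] (min_width=8, slack=0)

Answer: 1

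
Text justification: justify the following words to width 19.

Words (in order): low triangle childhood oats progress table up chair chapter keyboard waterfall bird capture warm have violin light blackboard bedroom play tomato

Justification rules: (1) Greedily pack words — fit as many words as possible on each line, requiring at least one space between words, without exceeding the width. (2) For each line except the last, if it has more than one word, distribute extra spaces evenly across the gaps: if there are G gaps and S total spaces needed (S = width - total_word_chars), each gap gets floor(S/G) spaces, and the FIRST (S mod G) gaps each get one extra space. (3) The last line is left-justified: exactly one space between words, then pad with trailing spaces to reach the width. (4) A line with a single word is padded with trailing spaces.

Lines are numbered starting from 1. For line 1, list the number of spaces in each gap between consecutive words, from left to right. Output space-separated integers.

Answer: 8

Derivation:
Line 1: ['low', 'triangle'] (min_width=12, slack=7)
Line 2: ['childhood', 'oats'] (min_width=14, slack=5)
Line 3: ['progress', 'table', 'up'] (min_width=17, slack=2)
Line 4: ['chair', 'chapter'] (min_width=13, slack=6)
Line 5: ['keyboard', 'waterfall'] (min_width=18, slack=1)
Line 6: ['bird', 'capture', 'warm'] (min_width=17, slack=2)
Line 7: ['have', 'violin', 'light'] (min_width=17, slack=2)
Line 8: ['blackboard', 'bedroom'] (min_width=18, slack=1)
Line 9: ['play', 'tomato'] (min_width=11, slack=8)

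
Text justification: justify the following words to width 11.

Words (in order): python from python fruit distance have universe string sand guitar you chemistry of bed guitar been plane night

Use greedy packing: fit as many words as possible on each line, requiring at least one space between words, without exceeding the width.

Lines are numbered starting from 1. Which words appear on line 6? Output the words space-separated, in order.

Line 1: ['python', 'from'] (min_width=11, slack=0)
Line 2: ['python'] (min_width=6, slack=5)
Line 3: ['fruit'] (min_width=5, slack=6)
Line 4: ['distance'] (min_width=8, slack=3)
Line 5: ['have'] (min_width=4, slack=7)
Line 6: ['universe'] (min_width=8, slack=3)
Line 7: ['string', 'sand'] (min_width=11, slack=0)
Line 8: ['guitar', 'you'] (min_width=10, slack=1)
Line 9: ['chemistry'] (min_width=9, slack=2)
Line 10: ['of', 'bed'] (min_width=6, slack=5)
Line 11: ['guitar', 'been'] (min_width=11, slack=0)
Line 12: ['plane', 'night'] (min_width=11, slack=0)

Answer: universe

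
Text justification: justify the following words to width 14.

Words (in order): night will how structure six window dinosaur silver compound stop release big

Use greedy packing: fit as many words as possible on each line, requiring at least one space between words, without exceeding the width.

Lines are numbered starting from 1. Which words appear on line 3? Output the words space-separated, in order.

Answer: window

Derivation:
Line 1: ['night', 'will', 'how'] (min_width=14, slack=0)
Line 2: ['structure', 'six'] (min_width=13, slack=1)
Line 3: ['window'] (min_width=6, slack=8)
Line 4: ['dinosaur'] (min_width=8, slack=6)
Line 5: ['silver'] (min_width=6, slack=8)
Line 6: ['compound', 'stop'] (min_width=13, slack=1)
Line 7: ['release', 'big'] (min_width=11, slack=3)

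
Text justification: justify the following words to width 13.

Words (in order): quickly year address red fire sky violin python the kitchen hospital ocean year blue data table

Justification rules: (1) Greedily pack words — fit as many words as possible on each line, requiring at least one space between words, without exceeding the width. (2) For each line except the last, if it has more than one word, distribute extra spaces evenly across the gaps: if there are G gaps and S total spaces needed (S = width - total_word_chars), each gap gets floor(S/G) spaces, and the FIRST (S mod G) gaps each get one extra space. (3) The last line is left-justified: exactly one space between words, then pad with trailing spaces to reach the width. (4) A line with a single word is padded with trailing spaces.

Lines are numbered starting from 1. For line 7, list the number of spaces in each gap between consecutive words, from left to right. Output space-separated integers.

Answer: 4

Derivation:
Line 1: ['quickly', 'year'] (min_width=12, slack=1)
Line 2: ['address', 'red'] (min_width=11, slack=2)
Line 3: ['fire', 'sky'] (min_width=8, slack=5)
Line 4: ['violin', 'python'] (min_width=13, slack=0)
Line 5: ['the', 'kitchen'] (min_width=11, slack=2)
Line 6: ['hospital'] (min_width=8, slack=5)
Line 7: ['ocean', 'year'] (min_width=10, slack=3)
Line 8: ['blue', 'data'] (min_width=9, slack=4)
Line 9: ['table'] (min_width=5, slack=8)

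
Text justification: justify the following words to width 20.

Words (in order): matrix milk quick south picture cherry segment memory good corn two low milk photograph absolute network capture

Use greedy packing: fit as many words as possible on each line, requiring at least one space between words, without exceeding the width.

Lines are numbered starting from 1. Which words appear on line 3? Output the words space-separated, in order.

Line 1: ['matrix', 'milk', 'quick'] (min_width=17, slack=3)
Line 2: ['south', 'picture', 'cherry'] (min_width=20, slack=0)
Line 3: ['segment', 'memory', 'good'] (min_width=19, slack=1)
Line 4: ['corn', 'two', 'low', 'milk'] (min_width=17, slack=3)
Line 5: ['photograph', 'absolute'] (min_width=19, slack=1)
Line 6: ['network', 'capture'] (min_width=15, slack=5)

Answer: segment memory good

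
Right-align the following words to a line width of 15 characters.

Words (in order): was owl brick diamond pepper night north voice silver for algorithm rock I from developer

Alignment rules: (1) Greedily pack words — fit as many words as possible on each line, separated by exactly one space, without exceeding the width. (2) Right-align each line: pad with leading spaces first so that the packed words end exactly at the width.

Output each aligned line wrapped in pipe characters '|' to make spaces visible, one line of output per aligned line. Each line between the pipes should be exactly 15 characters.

Line 1: ['was', 'owl', 'brick'] (min_width=13, slack=2)
Line 2: ['diamond', 'pepper'] (min_width=14, slack=1)
Line 3: ['night', 'north'] (min_width=11, slack=4)
Line 4: ['voice', 'silver'] (min_width=12, slack=3)
Line 5: ['for', 'algorithm'] (min_width=13, slack=2)
Line 6: ['rock', 'I', 'from'] (min_width=11, slack=4)
Line 7: ['developer'] (min_width=9, slack=6)

Answer: |  was owl brick|
| diamond pepper|
|    night north|
|   voice silver|
|  for algorithm|
|    rock I from|
|      developer|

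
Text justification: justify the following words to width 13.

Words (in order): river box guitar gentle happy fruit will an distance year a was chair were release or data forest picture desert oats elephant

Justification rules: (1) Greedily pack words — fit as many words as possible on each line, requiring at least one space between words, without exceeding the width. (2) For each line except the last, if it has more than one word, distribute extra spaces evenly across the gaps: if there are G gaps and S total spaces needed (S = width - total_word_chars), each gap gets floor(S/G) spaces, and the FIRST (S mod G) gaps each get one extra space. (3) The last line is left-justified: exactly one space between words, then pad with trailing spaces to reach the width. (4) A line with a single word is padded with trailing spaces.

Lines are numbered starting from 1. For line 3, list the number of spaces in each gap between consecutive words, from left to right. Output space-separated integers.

Line 1: ['river', 'box'] (min_width=9, slack=4)
Line 2: ['guitar', 'gentle'] (min_width=13, slack=0)
Line 3: ['happy', 'fruit'] (min_width=11, slack=2)
Line 4: ['will', 'an'] (min_width=7, slack=6)
Line 5: ['distance', 'year'] (min_width=13, slack=0)
Line 6: ['a', 'was', 'chair'] (min_width=11, slack=2)
Line 7: ['were', 'release'] (min_width=12, slack=1)
Line 8: ['or', 'data'] (min_width=7, slack=6)
Line 9: ['forest'] (min_width=6, slack=7)
Line 10: ['picture'] (min_width=7, slack=6)
Line 11: ['desert', 'oats'] (min_width=11, slack=2)
Line 12: ['elephant'] (min_width=8, slack=5)

Answer: 3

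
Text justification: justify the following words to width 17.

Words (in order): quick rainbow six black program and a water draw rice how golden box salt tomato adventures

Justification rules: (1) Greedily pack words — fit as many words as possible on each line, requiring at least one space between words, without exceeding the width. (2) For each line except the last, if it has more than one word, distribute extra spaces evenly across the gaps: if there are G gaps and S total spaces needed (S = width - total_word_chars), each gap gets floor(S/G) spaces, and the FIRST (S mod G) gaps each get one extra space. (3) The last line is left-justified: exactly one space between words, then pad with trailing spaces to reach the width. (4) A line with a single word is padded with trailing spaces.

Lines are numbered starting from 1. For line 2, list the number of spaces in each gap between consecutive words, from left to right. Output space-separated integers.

Line 1: ['quick', 'rainbow', 'six'] (min_width=17, slack=0)
Line 2: ['black', 'program', 'and'] (min_width=17, slack=0)
Line 3: ['a', 'water', 'draw', 'rice'] (min_width=17, slack=0)
Line 4: ['how', 'golden', 'box'] (min_width=14, slack=3)
Line 5: ['salt', 'tomato'] (min_width=11, slack=6)
Line 6: ['adventures'] (min_width=10, slack=7)

Answer: 1 1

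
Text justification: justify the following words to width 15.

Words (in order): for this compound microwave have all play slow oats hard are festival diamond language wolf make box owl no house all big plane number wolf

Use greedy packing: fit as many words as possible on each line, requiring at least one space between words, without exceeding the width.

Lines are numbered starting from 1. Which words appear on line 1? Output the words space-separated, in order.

Line 1: ['for', 'this'] (min_width=8, slack=7)
Line 2: ['compound'] (min_width=8, slack=7)
Line 3: ['microwave', 'have'] (min_width=14, slack=1)
Line 4: ['all', 'play', 'slow'] (min_width=13, slack=2)
Line 5: ['oats', 'hard', 'are'] (min_width=13, slack=2)
Line 6: ['festival'] (min_width=8, slack=7)
Line 7: ['diamond'] (min_width=7, slack=8)
Line 8: ['language', 'wolf'] (min_width=13, slack=2)
Line 9: ['make', 'box', 'owl', 'no'] (min_width=15, slack=0)
Line 10: ['house', 'all', 'big'] (min_width=13, slack=2)
Line 11: ['plane', 'number'] (min_width=12, slack=3)
Line 12: ['wolf'] (min_width=4, slack=11)

Answer: for this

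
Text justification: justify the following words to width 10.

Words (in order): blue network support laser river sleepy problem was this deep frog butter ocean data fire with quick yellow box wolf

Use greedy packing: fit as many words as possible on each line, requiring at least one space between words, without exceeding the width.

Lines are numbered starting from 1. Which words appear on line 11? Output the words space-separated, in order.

Line 1: ['blue'] (min_width=4, slack=6)
Line 2: ['network'] (min_width=7, slack=3)
Line 3: ['support'] (min_width=7, slack=3)
Line 4: ['laser'] (min_width=5, slack=5)
Line 5: ['river'] (min_width=5, slack=5)
Line 6: ['sleepy'] (min_width=6, slack=4)
Line 7: ['problem'] (min_width=7, slack=3)
Line 8: ['was', 'this'] (min_width=8, slack=2)
Line 9: ['deep', 'frog'] (min_width=9, slack=1)
Line 10: ['butter'] (min_width=6, slack=4)
Line 11: ['ocean', 'data'] (min_width=10, slack=0)
Line 12: ['fire', 'with'] (min_width=9, slack=1)
Line 13: ['quick'] (min_width=5, slack=5)
Line 14: ['yellow', 'box'] (min_width=10, slack=0)
Line 15: ['wolf'] (min_width=4, slack=6)

Answer: ocean data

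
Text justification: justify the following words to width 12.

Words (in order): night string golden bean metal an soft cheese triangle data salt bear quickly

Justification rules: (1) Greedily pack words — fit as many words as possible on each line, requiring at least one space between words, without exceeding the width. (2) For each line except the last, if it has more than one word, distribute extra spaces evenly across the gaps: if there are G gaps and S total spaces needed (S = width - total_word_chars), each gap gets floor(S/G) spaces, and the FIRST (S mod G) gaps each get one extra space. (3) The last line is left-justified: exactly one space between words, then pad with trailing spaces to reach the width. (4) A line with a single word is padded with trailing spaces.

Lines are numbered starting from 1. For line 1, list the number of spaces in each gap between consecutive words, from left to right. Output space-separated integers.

Line 1: ['night', 'string'] (min_width=12, slack=0)
Line 2: ['golden', 'bean'] (min_width=11, slack=1)
Line 3: ['metal', 'an'] (min_width=8, slack=4)
Line 4: ['soft', 'cheese'] (min_width=11, slack=1)
Line 5: ['triangle'] (min_width=8, slack=4)
Line 6: ['data', 'salt'] (min_width=9, slack=3)
Line 7: ['bear', 'quickly'] (min_width=12, slack=0)

Answer: 1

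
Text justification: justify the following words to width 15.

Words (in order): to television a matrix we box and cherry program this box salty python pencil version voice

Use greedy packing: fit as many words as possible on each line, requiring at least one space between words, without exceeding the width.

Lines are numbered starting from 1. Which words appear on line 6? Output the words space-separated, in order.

Answer: python pencil

Derivation:
Line 1: ['to', 'television', 'a'] (min_width=15, slack=0)
Line 2: ['matrix', 'we', 'box'] (min_width=13, slack=2)
Line 3: ['and', 'cherry'] (min_width=10, slack=5)
Line 4: ['program', 'this'] (min_width=12, slack=3)
Line 5: ['box', 'salty'] (min_width=9, slack=6)
Line 6: ['python', 'pencil'] (min_width=13, slack=2)
Line 7: ['version', 'voice'] (min_width=13, slack=2)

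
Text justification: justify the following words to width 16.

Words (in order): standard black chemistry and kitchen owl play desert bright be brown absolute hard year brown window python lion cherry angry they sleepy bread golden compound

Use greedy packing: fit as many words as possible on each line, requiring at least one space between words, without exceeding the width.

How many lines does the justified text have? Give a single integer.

Line 1: ['standard', 'black'] (min_width=14, slack=2)
Line 2: ['chemistry', 'and'] (min_width=13, slack=3)
Line 3: ['kitchen', 'owl', 'play'] (min_width=16, slack=0)
Line 4: ['desert', 'bright', 'be'] (min_width=16, slack=0)
Line 5: ['brown', 'absolute'] (min_width=14, slack=2)
Line 6: ['hard', 'year', 'brown'] (min_width=15, slack=1)
Line 7: ['window', 'python'] (min_width=13, slack=3)
Line 8: ['lion', 'cherry'] (min_width=11, slack=5)
Line 9: ['angry', 'they'] (min_width=10, slack=6)
Line 10: ['sleepy', 'bread'] (min_width=12, slack=4)
Line 11: ['golden', 'compound'] (min_width=15, slack=1)
Total lines: 11

Answer: 11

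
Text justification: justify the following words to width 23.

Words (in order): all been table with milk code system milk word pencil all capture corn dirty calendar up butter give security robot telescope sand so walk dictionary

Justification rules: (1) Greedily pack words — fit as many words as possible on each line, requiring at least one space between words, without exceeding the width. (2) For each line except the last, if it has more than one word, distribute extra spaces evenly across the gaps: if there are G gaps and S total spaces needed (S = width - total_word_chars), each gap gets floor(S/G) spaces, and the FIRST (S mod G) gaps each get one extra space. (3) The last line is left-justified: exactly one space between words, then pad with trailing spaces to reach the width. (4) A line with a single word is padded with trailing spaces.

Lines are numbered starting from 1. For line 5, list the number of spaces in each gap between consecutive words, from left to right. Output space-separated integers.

Answer: 3 2

Derivation:
Line 1: ['all', 'been', 'table', 'with'] (min_width=19, slack=4)
Line 2: ['milk', 'code', 'system', 'milk'] (min_width=21, slack=2)
Line 3: ['word', 'pencil', 'all', 'capture'] (min_width=23, slack=0)
Line 4: ['corn', 'dirty', 'calendar', 'up'] (min_width=22, slack=1)
Line 5: ['butter', 'give', 'security'] (min_width=20, slack=3)
Line 6: ['robot', 'telescope', 'sand', 'so'] (min_width=23, slack=0)
Line 7: ['walk', 'dictionary'] (min_width=15, slack=8)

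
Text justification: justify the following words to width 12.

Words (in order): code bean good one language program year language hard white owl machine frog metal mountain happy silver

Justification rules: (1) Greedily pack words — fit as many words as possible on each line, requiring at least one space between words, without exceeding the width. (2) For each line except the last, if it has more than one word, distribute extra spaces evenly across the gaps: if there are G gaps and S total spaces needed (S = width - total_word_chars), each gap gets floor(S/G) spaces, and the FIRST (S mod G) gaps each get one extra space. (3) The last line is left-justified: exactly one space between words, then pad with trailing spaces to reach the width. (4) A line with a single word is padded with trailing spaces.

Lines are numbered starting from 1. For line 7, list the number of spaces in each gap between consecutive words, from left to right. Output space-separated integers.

Line 1: ['code', 'bean'] (min_width=9, slack=3)
Line 2: ['good', 'one'] (min_width=8, slack=4)
Line 3: ['language'] (min_width=8, slack=4)
Line 4: ['program', 'year'] (min_width=12, slack=0)
Line 5: ['language'] (min_width=8, slack=4)
Line 6: ['hard', 'white'] (min_width=10, slack=2)
Line 7: ['owl', 'machine'] (min_width=11, slack=1)
Line 8: ['frog', 'metal'] (min_width=10, slack=2)
Line 9: ['mountain'] (min_width=8, slack=4)
Line 10: ['happy', 'silver'] (min_width=12, slack=0)

Answer: 2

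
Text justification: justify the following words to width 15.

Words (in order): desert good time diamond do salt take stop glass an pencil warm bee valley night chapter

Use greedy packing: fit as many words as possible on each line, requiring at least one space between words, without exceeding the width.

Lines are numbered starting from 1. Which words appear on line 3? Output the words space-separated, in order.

Line 1: ['desert', 'good'] (min_width=11, slack=4)
Line 2: ['time', 'diamond', 'do'] (min_width=15, slack=0)
Line 3: ['salt', 'take', 'stop'] (min_width=14, slack=1)
Line 4: ['glass', 'an', 'pencil'] (min_width=15, slack=0)
Line 5: ['warm', 'bee', 'valley'] (min_width=15, slack=0)
Line 6: ['night', 'chapter'] (min_width=13, slack=2)

Answer: salt take stop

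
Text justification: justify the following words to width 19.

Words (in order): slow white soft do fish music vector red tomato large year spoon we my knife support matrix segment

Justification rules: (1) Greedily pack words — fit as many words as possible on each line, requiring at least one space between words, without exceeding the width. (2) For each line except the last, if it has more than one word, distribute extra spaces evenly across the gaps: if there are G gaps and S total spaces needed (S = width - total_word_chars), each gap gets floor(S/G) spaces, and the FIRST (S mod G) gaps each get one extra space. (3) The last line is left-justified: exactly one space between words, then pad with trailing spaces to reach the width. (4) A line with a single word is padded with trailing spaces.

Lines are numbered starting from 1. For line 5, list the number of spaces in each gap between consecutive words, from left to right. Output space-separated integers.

Answer: 7

Derivation:
Line 1: ['slow', 'white', 'soft', 'do'] (min_width=18, slack=1)
Line 2: ['fish', 'music', 'vector'] (min_width=17, slack=2)
Line 3: ['red', 'tomato', 'large'] (min_width=16, slack=3)
Line 4: ['year', 'spoon', 'we', 'my'] (min_width=16, slack=3)
Line 5: ['knife', 'support'] (min_width=13, slack=6)
Line 6: ['matrix', 'segment'] (min_width=14, slack=5)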